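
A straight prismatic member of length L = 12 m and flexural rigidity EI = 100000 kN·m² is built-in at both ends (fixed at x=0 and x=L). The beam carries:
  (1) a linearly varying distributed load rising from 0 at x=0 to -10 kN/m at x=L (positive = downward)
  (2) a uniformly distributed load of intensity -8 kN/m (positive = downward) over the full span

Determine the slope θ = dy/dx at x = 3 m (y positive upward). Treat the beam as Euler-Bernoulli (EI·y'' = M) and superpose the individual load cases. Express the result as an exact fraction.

Load 1 — triangular load w₀=-10 kN/m (0→w₀ over full span):
  θ_1 = -w₀(2x(L-x)(L-2x)(x+2L)+x²(L-x)²)/(120LEI) = -(-10)·(2·3·(12-3)·(12-2·3)·(3+2·12)+3²·(12-3)²)/(120·12·100000) = 1053/1600000 rad
Load 2 — uniform load w=-8 kN/m over full span:
  θ_2 = -wx(L-x)(L-2x)/(12EI) = -(-8)·3·(12-3)·(12-2·3)/(12·100000) = 27/25000 rad
Superposition: θ = Σ θ_i = 2781/1600000 rad ≈ 0.001738 rad

θ(3) = 2781/1600000 rad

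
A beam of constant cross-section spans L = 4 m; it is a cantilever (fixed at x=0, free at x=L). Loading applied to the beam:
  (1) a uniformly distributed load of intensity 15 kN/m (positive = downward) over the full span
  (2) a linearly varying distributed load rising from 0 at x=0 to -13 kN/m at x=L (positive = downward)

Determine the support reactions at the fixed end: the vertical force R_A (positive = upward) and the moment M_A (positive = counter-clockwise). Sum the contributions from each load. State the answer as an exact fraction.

Load 1 — uniform load w=15 kN/m over full span:
  R_A = wL = 15·4 = 60 kN
  M_A = wL²/2 = 15·4²/2 = 120 kN·m
Load 2 — triangular load w₀=-13 kN/m (0→w₀ over full span):
  R_A = w₀L/2 = (-13)·4/2 = -26 kN
  M_A = w₀L²/3 = (-13)·4²/3 = -208/3 kN·m
Superposition: R_A = 34 kN, M_A = 152/3 kN·m

R_A = 34 kN, M_A = 152/3 kN·m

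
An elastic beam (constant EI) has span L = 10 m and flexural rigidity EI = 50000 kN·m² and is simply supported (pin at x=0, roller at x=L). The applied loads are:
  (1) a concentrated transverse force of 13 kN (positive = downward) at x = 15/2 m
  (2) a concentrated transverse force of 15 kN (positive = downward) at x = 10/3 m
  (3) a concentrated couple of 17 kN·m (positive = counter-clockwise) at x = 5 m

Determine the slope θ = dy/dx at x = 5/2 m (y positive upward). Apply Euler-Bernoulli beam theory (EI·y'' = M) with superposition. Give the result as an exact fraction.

θ(5/2) = -8963/4320000 rad

Load 1 — point force P=13 kN at a=15/2 m (b=L-a=5/2):
  θ_1 = -Pb(L²-b²-3x²)/(6LEI)  [x≤a] = -13·(5/2)·(10²-(5/2)²-3·(5/2)²)/(6·10·50000) = -13/16000 rad
Load 2 — point force P=15 kN at a=10/3 m (b=L-a=20/3):
  θ_2 = -Pb(L²-b²-3x²)/(6LEI)  [x≤a] = -15·(20/3)·(10²-(20/3)²-3·(5/2)²)/(6·10·50000) = -53/43200 rad
Load 3 — applied couple M₀=17 kN·m at a=5 m (b=L-a=5):
  θ_3 = (M₀x²/(2L)+C₁)/EI  [x≤a] with C₁=M₀(3b²-L²)/(6L)=-85/12 = (17·(5/2)²/(2·10)+(-85/12))/50000 = -17/480000 rad
Superposition: θ = Σ θ_i = -8963/4320000 rad ≈ -0.002075 rad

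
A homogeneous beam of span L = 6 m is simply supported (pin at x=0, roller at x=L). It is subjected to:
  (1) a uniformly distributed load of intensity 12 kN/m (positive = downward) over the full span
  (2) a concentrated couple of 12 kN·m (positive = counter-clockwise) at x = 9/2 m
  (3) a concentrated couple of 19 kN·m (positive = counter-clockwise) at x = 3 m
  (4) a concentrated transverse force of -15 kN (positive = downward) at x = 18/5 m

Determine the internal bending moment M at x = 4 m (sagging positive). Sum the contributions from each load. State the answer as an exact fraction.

M(4) = 95/3 kN·m

Load 1 — uniform load w=12 kN/m over full span:
  M_1 = wx(L-x)/2 = 12·4·(6-4)/2 = 48 kN·m
Load 2 — applied couple M₀=12 kN·m at a=9/2 m (b=L-a=3/2):
  M_2 = M₀x/L  [x≤a] = 12·4/6 = 8 kN·m
Load 3 — applied couple M₀=19 kN·m at a=3 m (b=L-a=3):
  M_3 = M₀x/L - M₀  [x>a] = 19·4/6 - 19 = -19/3 kN·m
Load 4 — point force P=-15 kN at a=18/5 m (b=L-a=12/5):
  M_4 = Pa(L-x)/L  [x>a] = (-15)·(18/5)·(6-4)/6 = -18 kN·m
Superposition: M = Σ M_i = 95/3 kN·m ≈ 31.666667 kN·m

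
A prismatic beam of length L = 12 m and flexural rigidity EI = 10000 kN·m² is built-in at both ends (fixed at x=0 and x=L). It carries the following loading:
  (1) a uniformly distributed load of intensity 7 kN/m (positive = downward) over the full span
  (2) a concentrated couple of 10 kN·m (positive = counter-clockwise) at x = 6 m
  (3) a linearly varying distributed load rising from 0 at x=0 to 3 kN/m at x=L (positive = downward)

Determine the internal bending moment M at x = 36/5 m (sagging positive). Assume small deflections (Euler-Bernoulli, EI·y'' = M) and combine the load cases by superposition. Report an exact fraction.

Load 1 — uniform load w=7 kN/m over full span:
  M_1 = wLx/2 - wL²/12 - wx²/2 = 7·12·(36/5)/2 - 7·12²/12 - 7·(36/5)²/2 = 924/25 kN·m
Load 2 — applied couple M₀=10 kN·m at a=6 m (b=L-a=6):
  M_2 = R_Ax - M_A - M₀  [x>a] with R_A=5/4, M_A=5/2 = (5/4)·(36/5) - (5/2) - 10 = -7/2 kN·m
Load 3 — triangular load w₀=3 kN/m (0→w₀ over full span):
  M_3 = 3w₀Lx/20 - w₀L²/30 - w₀x³/(6L) = 3·3·12·(36/5)/20 - 3·12²/30 - 3·(36/5)³/(6·12) = 1116/125 kN·m
Superposition: M = Σ M_i = 10597/250 kN·m ≈ 42.388000 kN·m

M(36/5) = 10597/250 kN·m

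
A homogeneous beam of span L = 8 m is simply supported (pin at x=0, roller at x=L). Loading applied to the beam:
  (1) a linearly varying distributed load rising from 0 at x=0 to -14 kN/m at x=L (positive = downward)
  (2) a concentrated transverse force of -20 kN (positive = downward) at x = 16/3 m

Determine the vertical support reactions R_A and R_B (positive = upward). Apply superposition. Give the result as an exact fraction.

Load 1 — triangular load w₀=-14 kN/m (0→w₀ over full span):
  R_A = w₀L/6 = (-14)·8/6 = -56/3 kN
  R_B = w₀L/3 = (-14)·8/3 = -112/3 kN
Load 2 — point force P=-20 kN at a=16/3 m (b=L-a=8/3):
  R_A = Pb/L = (-20)·(8/3)/8 = -20/3 kN
  R_B = Pa/L = (-20)·(16/3)/8 = -40/3 kN
Superposition: R_A = -76/3 kN, R_B = -152/3 kN

R_A = -76/3 kN, R_B = -152/3 kN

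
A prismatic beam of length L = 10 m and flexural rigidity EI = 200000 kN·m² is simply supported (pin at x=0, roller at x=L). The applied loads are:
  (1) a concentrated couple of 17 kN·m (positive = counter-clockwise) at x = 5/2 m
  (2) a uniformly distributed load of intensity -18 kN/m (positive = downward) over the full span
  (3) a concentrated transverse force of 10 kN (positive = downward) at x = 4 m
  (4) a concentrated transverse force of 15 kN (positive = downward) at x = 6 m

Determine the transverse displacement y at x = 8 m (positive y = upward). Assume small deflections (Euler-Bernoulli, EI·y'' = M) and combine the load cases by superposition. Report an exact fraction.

Load 1 — applied couple M₀=17 kN·m at a=5/2 m (b=L-a=15/2):
  y_1 = (M₀x³/(6L)-M₀(x-a)²/2+C₁x)/EI  [x>a] with C₁=M₀(3b²-L²)/(6L)=935/48 = (17·8³/(6·10)-17·(8-(5/2))²/2+(935/48)·8)/200000 = 1751/8000000 m
Load 2 — uniform load w=-18 kN/m over full span:
  y_2 = -wx(L³-2Lx²+x³)/(24EI) = -(-18)·8·(10³-2·10·8²+8³)/(24·200000) = 87/12500 m
Load 3 — point force P=10 kN at a=4 m (b=L-a=6):
  y_3 = -Pa(L-x)(2Lx-a²-x²)/(6LEI)  [x>a] = -10·4·(10-8)·(2·10·8-4²-8²)/(6·10·200000) = -1/1875 m
Load 4 — point force P=15 kN at a=6 m (b=L-a=4):
  y_4 = -Pa(L-x)(2Lx-a²-x²)/(6LEI)  [x>a] = -15·6·(10-8)·(2·10·8-6²-8²)/(6·10·200000) = -9/10000 m
Superposition: y = Σ y_i = 137893/24000000 m ≈ 0.005746 m

y(8) = 137893/24000000 m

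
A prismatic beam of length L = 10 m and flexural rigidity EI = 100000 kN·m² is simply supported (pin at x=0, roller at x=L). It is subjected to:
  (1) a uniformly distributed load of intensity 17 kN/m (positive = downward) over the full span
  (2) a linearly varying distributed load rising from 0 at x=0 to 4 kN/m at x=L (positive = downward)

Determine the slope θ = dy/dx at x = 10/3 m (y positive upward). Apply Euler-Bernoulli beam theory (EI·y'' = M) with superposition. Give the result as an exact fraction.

θ(10/3) = -3731/972000 rad

Load 1 — uniform load w=17 kN/m over full span:
  θ_1 = -w(L³-6Lx²+4x³)/(24EI) = -17·(10³-6·10·(10/3)²+4·(10/3)³)/(24·100000) = -221/64800 rad
Load 2 — triangular load w₀=4 kN/m (0→w₀ over full span):
  θ_2 = -w₀(7L⁴-30L²x²+15x⁴)/(360LEI) = -4·(7·10⁴-30·10²·(10/3)²+15·(10/3)⁴)/(360·10·100000) = -13/30375 rad
Superposition: θ = Σ θ_i = -3731/972000 rad ≈ -0.003838 rad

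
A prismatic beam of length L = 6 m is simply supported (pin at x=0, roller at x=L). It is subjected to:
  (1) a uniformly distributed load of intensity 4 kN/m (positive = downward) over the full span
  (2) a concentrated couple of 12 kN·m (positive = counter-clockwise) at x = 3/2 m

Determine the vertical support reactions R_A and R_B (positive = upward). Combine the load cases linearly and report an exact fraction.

Load 1 — uniform load w=4 kN/m over full span:
  R_A = wL/2 = 4·6/2 = 12 kN
  R_B = wL/2 = 4·6/2 = 12 kN
Load 2 — applied couple M₀=12 kN·m at a=3/2 m (b=L-a=9/2):
  R_A = M₀/L = 12/6 = 2 kN
  R_B = -M₀/L = -12/6 = -2 kN
Superposition: R_A = 14 kN, R_B = 10 kN

R_A = 14 kN, R_B = 10 kN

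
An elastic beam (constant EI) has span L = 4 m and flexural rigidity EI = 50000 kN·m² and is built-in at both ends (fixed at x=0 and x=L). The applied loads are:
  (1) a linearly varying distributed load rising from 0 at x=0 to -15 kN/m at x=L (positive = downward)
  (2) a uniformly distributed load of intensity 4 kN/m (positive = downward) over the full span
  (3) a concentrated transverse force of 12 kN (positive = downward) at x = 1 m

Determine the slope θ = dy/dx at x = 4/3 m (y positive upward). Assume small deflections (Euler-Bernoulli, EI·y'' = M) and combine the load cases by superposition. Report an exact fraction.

Load 1 — triangular load w₀=-15 kN/m (0→w₀ over full span):
  θ_1 = -w₀(2x(L-x)(L-2x)(x+2L)+x²(L-x)²)/(120LEI) = -(-15)·(2·(4/3)·(4-(4/3))·(4-2·(4/3))·((4/3)+2·4)+(4/3)²·(4-(4/3))²)/(120·4·50000) = 16/253125 rad
Load 2 — uniform load w=4 kN/m over full span:
  θ_2 = -wx(L-x)(L-2x)/(12EI) = -4·(4/3)·(4-(4/3))·(4-2·(4/3))/(12·50000) = -8/253125 rad
Load 3 — point force P=12 kN at a=1 m (b=L-a=3):
  θ_3 = Pa²(L-x)(2bL-(3b+a)(L-x))/(2L³EI)  [x>a] = 12·1²·(4-(4/3))·(2·3·4-(3·3+1)·(4-(4/3)))/(2·4³·50000) = -1/75000 rad
Superposition: θ = Σ θ_i = 37/2025000 rad ≈ 0.000018 rad

θ(4/3) = 37/2025000 rad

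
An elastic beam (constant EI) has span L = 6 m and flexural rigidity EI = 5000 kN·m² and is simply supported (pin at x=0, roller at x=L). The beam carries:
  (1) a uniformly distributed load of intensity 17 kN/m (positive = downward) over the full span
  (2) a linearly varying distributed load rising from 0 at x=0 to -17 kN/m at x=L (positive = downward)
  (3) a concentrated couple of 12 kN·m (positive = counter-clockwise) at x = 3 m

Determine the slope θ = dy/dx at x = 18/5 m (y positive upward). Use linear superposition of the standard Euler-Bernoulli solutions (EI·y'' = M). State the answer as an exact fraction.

Load 1 — uniform load w=17 kN/m over full span:
  θ_1 = -w(L³-6Lx²+4x³)/(24EI) = -17·(6³-6·6·(18/5)²+4·(18/5)³)/(24·5000) = 5661/625000 rad
Load 2 — triangular load w₀=-17 kN/m (0→w₀ over full span):
  θ_2 = -w₀(7L⁴-30L²x²+15x⁴)/(360LEI) = -(-17)·(7·6⁴-30·6²·(18/5)²+15·(18/5)⁴)/(360·6·5000) = -1479/390625 rad
Load 3 — applied couple M₀=12 kN·m at a=3 m (b=L-a=3):
  θ_3 = (M₀x²/(2L)-M₀(x-a)+C₁)/EI  [x>a] with C₁=M₀(3b²-L²)/(6L)=-3 = (12·(18/5)²/(2·6)-12·((18/5)-3)+(-3))/5000 = 69/125000 rad
Superposition: θ = Σ θ_i = 9099/1562500 rad ≈ 0.005823 rad

θ(18/5) = 9099/1562500 rad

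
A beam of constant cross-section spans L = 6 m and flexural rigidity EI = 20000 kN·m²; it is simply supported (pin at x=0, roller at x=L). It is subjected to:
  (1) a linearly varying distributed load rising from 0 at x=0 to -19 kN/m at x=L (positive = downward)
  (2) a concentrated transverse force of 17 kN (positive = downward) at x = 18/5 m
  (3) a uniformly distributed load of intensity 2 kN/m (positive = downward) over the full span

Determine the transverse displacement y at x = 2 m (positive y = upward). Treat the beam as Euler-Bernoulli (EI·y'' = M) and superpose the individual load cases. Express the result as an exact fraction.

y(2) = 6511/2812500 m

Load 1 — triangular load w₀=-19 kN/m (0→w₀ over full span):
  y_1 = -w₀x(7L⁴-10L²x²+3x⁴)/(360LEI) = -(-19)·2·(7·6⁴-10·6²·2²+3·2⁴)/(360·6·20000) = 38/5625 m
Load 2 — point force P=17 kN at a=18/5 m (b=L-a=12/5):
  y_2 = -Pbx(L²-b²-x²)/(6LEI)  [x≤a] = -17·(12/5)·2·(6²-(12/5)²-2²)/(6·6·20000) = -697/234375 m
Load 3 — uniform load w=2 kN/m over full span:
  y_3 = -wx(L³-2Lx²+x³)/(24EI) = -2·2·(6³-2·6·2²+2³)/(24·20000) = -11/7500 m
Superposition: y = Σ y_i = 6511/2812500 m ≈ 0.002315 m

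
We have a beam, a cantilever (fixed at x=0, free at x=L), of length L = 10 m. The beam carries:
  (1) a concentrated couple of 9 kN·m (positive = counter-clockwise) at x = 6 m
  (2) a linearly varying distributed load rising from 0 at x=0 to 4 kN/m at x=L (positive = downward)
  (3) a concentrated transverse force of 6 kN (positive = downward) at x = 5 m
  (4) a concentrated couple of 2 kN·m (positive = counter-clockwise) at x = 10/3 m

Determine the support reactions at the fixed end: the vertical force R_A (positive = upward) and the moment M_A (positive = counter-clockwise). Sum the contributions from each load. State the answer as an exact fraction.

Load 1 — applied couple M₀=9 kN·m at a=6 m (b=L-a=4):
  R_A = 0 kN
  M_A = -M₀ = -9 kN·m
Load 2 — triangular load w₀=4 kN/m (0→w₀ over full span):
  R_A = w₀L/2 = 4·10/2 = 20 kN
  M_A = w₀L²/3 = 4·10²/3 = 400/3 kN·m
Load 3 — point force P=6 kN at a=5 m (b=L-a=5):
  R_A = P = 6 kN
  M_A = Pa = 6·5 = 30 kN·m
Load 4 — applied couple M₀=2 kN·m at a=10/3 m (b=L-a=20/3):
  R_A = 0 kN
  M_A = -M₀ = -2 kN·m
Superposition: R_A = 26 kN, M_A = 457/3 kN·m

R_A = 26 kN, M_A = 457/3 kN·m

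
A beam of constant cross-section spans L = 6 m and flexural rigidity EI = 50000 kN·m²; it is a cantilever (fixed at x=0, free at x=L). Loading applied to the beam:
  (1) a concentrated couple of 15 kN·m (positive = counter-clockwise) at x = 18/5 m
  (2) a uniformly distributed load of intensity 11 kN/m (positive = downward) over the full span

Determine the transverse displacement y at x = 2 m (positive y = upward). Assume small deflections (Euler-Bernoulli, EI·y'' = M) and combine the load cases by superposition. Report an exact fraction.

y(2) = -107/18750 m

Load 1 — applied couple M₀=15 kN·m at a=18/5 m (b=L-a=12/5):
  y_1 = M₀x²/(2EI)  [x≤a] = 15·2²/(2·50000) = 3/5000 m
Load 2 — uniform load w=11 kN/m over full span:
  y_2 = -wx²(x²-4Lx+6L²)/(24EI) = -11·2²·(2²-4·6·2+6·6²)/(24·50000) = -473/75000 m
Superposition: y = Σ y_i = -107/18750 m ≈ -0.005707 m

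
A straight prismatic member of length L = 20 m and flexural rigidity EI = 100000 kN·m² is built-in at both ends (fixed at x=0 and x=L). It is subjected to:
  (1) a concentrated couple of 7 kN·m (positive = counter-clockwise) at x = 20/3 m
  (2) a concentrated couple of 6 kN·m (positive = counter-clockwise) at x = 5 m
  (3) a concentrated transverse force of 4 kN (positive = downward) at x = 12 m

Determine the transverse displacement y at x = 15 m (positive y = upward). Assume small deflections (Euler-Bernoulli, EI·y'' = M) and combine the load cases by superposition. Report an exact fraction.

Load 1 — applied couple M₀=7 kN·m at a=20/3 m (b=L-a=40/3):
  y_1 = (R_Ax³/6 - M_Ax²/2 - M₀(x-a)²/2)/EI  [x>a] with R_A=7/15, M_A=0 = ((7/15)·15³/6 - 0·15²/2 - 7·(15-(20/3))²/2)/100000 = 7/36000 m
Load 2 — applied couple M₀=6 kN·m at a=5 m (b=L-a=15):
  y_2 = (R_Ax³/6 - M_Ax²/2 - M₀(x-a)²/2)/EI  [x>a] with R_A=27/80, M_A=-9/8 = ((27/80)·15³/6 - (-9/8)·15²/2 - 6·(15-5)²/2)/100000 = 21/128000 m
Load 3 — point force P=4 kN at a=12 m (b=L-a=8):
  y_3 = -Pa²(L-x)²(3bL-(3b+a)(L-x))/(6L³EI)  [x>a] = -4·12²·(20-15)²·(3·8·20-(3·8+12)·(20-15))/(6·20³·100000) = -9/10000 m
Superposition: y = Σ y_i = -3119/5760000 m ≈ -0.000541 m

y(15) = -3119/5760000 m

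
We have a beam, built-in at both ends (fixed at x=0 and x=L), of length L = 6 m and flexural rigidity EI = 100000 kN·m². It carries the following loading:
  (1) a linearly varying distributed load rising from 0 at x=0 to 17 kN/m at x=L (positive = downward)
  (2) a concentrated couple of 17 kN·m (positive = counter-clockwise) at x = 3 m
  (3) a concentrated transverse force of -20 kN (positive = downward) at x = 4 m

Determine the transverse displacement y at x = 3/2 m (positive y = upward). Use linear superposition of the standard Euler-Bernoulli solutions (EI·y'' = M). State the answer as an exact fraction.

Load 1 — triangular load w₀=17 kN/m (0→w₀ over full span):
  y_1 = -w₀x²(L-x)²(x+2L)/(120LEI) = -17·(3/2)²·(6-(3/2))²·((3/2)+2·6)/(120·6·100000) = -37179/256000000 m
Load 2 — applied couple M₀=17 kN·m at a=3 m (b=L-a=3):
  y_2 = (R_Ax³/6 - M_Ax²/2)/EI  [x≤a] with R_A=17/4, M_A=17/4 = ((17/4)·(3/2)³/6 - (17/4)·(3/2)²/2)/100000 = -153/6400000 m
Load 3 — point force P=-20 kN at a=4 m (b=L-a=2):
  y_3 = -Pb²x²(3aL-(3a+b)x)/(6L³EI)  [x≤a] = -(-20)·2²·(3/2)²·(3·4·6-(3·4+2)·(3/2))/(6·6³·100000) = 17/240000 m
Superposition: y = Σ y_i = -75497/768000000 m ≈ -0.000098 m

y(3/2) = -75497/768000000 m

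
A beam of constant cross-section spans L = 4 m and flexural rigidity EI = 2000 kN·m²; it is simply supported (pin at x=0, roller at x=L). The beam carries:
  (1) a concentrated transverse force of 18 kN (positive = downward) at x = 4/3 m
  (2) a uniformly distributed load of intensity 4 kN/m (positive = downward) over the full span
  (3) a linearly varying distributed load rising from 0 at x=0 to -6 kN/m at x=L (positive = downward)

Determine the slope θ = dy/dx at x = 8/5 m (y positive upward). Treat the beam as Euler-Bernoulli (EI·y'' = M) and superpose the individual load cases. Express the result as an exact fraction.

Load 1 — point force P=18 kN at a=4/3 m (b=L-a=8/3):
  θ_1 = -Pa(2L²-6Lx+3x²+a²)/(6LEI)  [x>a] = -18·(4/3)·(2·4²-6·4·(8/5)+3·(8/5)²+(4/3)²)/(6·4·2000) = -43/28125 rad
Load 2 — uniform load w=4 kN/m over full span:
  θ_2 = -w(L³-6Lx²+4x³)/(24EI) = -4·(4³-6·4·(8/5)²+4·(8/5)³)/(24·2000) = -74/46875 rad
Load 3 — triangular load w₀=-6 kN/m (0→w₀ over full span):
  θ_3 = -w₀(7L⁴-30L²x²+15x⁴)/(360LEI) = -(-6)·(7·4⁴-30·4²·(8/5)²+15·(8/5)⁴)/(360·4·2000) = 323/234375 rad
Superposition: θ = Σ θ_i = -1216/703125 rad ≈ -0.001729 rad

θ(8/5) = -1216/703125 rad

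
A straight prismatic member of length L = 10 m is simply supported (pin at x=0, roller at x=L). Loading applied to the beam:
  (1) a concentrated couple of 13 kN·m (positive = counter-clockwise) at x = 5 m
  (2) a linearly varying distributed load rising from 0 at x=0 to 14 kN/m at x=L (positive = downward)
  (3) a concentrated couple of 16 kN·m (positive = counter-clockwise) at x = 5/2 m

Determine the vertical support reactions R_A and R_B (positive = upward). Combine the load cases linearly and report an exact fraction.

R_A = 787/30 kN, R_B = 1313/30 kN

Load 1 — applied couple M₀=13 kN·m at a=5 m (b=L-a=5):
  R_A = M₀/L = 13/10 kN
  R_B = -M₀/L = -13/10 kN
Load 2 — triangular load w₀=14 kN/m (0→w₀ over full span):
  R_A = w₀L/6 = 14·10/6 = 70/3 kN
  R_B = w₀L/3 = 14·10/3 = 140/3 kN
Load 3 — applied couple M₀=16 kN·m at a=5/2 m (b=L-a=15/2):
  R_A = M₀/L = 16/10 = 8/5 kN
  R_B = -M₀/L = -16/10 = -8/5 kN
Superposition: R_A = 787/30 kN, R_B = 1313/30 kN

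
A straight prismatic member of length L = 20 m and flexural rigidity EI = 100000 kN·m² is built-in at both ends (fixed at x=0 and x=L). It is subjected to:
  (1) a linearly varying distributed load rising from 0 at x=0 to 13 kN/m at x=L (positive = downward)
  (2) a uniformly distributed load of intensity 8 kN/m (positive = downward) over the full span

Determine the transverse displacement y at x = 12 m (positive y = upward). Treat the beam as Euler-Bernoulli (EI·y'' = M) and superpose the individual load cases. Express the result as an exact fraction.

y(12) = -4428/78125 m

Load 1 — triangular load w₀=13 kN/m (0→w₀ over full span):
  y_1 = -w₀x²(L-x)²(x+2L)/(120LEI) = -13·12²·(20-12)²·(12+2·20)/(120·20·100000) = -2028/78125 m
Load 2 — uniform load w=8 kN/m over full span:
  y_2 = -wx²(L-x)²/(24EI) = -8·12²·(20-12)²/(24·100000) = -96/3125 m
Superposition: y = Σ y_i = -4428/78125 m ≈ -0.056678 m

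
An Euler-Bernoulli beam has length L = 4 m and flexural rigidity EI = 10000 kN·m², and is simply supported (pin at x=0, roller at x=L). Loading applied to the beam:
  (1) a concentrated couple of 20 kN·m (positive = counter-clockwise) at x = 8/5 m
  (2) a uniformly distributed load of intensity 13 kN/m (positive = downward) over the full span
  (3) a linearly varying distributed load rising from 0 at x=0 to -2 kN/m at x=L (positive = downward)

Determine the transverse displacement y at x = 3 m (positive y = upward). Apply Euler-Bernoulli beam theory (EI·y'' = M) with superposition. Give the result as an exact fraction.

y(3) = -5351/2400000 m

Load 1 — applied couple M₀=20 kN·m at a=8/5 m (b=L-a=12/5):
  y_1 = (M₀x³/(6L)-M₀(x-a)²/2+C₁x)/EI  [x>a] with C₁=M₀(3b²-L²)/(6L)=16/15 = (20·3³/(6·4)-20·(3-(8/5))²/2+(16/15)·3)/10000 = 61/100000 m
Load 2 — uniform load w=13 kN/m over full span:
  y_2 = -wx(L³-2Lx²+x³)/(24EI) = -13·3·(4³-2·4·3²+3³)/(24·10000) = -247/80000 m
Load 3 — triangular load w₀=-2 kN/m (0→w₀ over full span):
  y_3 = -w₀x(7L⁴-10L²x²+3x⁴)/(360LEI) = -(-2)·3·(7·4⁴-10·4²·3²+3·3⁴)/(360·4·10000) = 119/480000 m
Superposition: y = Σ y_i = -5351/2400000 m ≈ -0.002230 m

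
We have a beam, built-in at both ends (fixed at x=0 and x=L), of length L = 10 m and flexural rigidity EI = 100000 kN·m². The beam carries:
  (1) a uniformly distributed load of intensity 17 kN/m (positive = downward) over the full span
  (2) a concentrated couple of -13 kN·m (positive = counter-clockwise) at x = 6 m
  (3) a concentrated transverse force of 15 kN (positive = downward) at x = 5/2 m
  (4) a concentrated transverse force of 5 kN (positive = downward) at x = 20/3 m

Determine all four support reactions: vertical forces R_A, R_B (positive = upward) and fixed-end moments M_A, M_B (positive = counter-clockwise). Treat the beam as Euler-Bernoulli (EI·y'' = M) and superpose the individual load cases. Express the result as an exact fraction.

Load 1 — uniform load w=17 kN/m over full span:
  R_A = wL/2 = 17·10/2 = 85 kN
  M_A = wL²/12 = 17·10²/12 = 425/3 kN·m
  R_B = wL/2 = 17·10/2 = 85 kN
  M_B = -wL²/12 = -17·10²/12 = -425/3 kN·m
Load 2 — applied couple M₀=-13 kN·m at a=6 m (b=L-a=4):
  R_A = 6M₀ab/L³ = 6·(-13)·6·4/10³ = -234/125 kN
  M_A = M₀b(2a-b)/L² = (-13)·4·(2·6-4)/10² = -104/25 kN·m
  R_B = -6M₀ab/L³ = -6·(-13)·6·4/10³ = 234/125 kN
  M_B = M₀a(2b-a)/L² = (-13)·6·(2·4-6)/10² = -39/25 kN·m
Load 3 — point force P=15 kN at a=5/2 m (b=L-a=15/2):
  R_A = Pb²(3a+b)/L³ = 15·(15/2)²·(3·(5/2)+(15/2))/10³ = 405/32 kN
  M_A = Pab²/L² = 15·(5/2)·(15/2)²/10² = 675/32 kN·m
  R_B = Pa²(a+3b)/L³ = 15·(5/2)²·((5/2)+3·(15/2))/10³ = 75/32 kN
  M_B = -Pa²b/L² = -15·(5/2)²·(15/2)/10² = -225/32 kN·m
Load 4 — point force P=5 kN at a=20/3 m (b=L-a=10/3):
  R_A = Pb²(3a+b)/L³ = 5·(10/3)²·(3·(20/3)+(10/3))/10³ = 35/27 kN
  M_A = Pab²/L² = 5·(20/3)·(10/3)²/10² = 100/27 kN·m
  R_B = Pa²(a+3b)/L³ = 5·(20/3)²·((20/3)+3·(10/3))/10³ = 100/27 kN
  M_B = -Pa²b/L² = -5·(20/3)²·(10/3)/10² = -200/27 kN·m
Superposition: R_A = 10484699/108000 kN, M_A = 3505769/21600 kN·m, R_B = 10035301/108000 kN, M_B = -3405571/21600 kN·m

R_A = 10484699/108000 kN, M_A = 3505769/21600 kN·m, R_B = 10035301/108000 kN, M_B = -3405571/21600 kN·m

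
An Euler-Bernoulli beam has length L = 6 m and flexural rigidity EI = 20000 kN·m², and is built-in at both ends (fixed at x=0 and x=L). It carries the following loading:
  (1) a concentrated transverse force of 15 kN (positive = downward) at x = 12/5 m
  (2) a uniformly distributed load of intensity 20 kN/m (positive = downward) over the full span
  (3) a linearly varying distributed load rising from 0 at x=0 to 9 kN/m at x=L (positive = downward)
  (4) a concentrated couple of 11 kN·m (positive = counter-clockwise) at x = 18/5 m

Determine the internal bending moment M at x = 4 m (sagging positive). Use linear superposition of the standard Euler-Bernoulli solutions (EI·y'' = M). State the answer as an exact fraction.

M(4) = 589/25 kN·m

Load 1 — point force P=15 kN at a=12/5 m (b=L-a=18/5):
  M_1 = Pa²(a+3b)(L-x)/L³ - Pa²b/L²  [x>a] = 15·(12/5)²·((12/5)+3·(18/5))·(6-4)/6³ - 15·(12/5)²·(18/5)/6² = 48/25 kN·m
Load 2 — uniform load w=20 kN/m over full span:
  M_2 = wLx/2 - wL²/12 - wx²/2 = 20·6·4/2 - 20·6²/12 - 20·4²/2 = 20 kN·m
Load 3 — triangular load w₀=9 kN/m (0→w₀ over full span):
  M_3 = 3w₀Lx/20 - w₀L²/30 - w₀x³/(6L) = 3·9·6·4/20 - 9·6²/30 - 9·4³/(6·6) = 28/5 kN·m
Load 4 — applied couple M₀=11 kN·m at a=18/5 m (b=L-a=12/5):
  M_4 = R_Ax - M_A - M₀  [x>a] with R_A=66/25, M_A=88/25 = (66/25)·4 - (88/25) - 11 = -99/25 kN·m
Superposition: M = Σ M_i = 589/25 kN·m ≈ 23.560000 kN·m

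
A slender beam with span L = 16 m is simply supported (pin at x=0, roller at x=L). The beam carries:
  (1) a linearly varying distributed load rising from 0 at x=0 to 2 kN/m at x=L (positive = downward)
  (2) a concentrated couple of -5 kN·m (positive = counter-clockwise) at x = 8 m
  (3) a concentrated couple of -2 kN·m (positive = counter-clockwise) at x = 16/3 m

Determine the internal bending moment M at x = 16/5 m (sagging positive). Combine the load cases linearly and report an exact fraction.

M(16/5) = 1873/125 kN·m

Load 1 — triangular load w₀=2 kN/m (0→w₀ over full span):
  M_1 = w₀Lx/6 - w₀x³/(6L) = 2·16·(16/5)/6 - 2·(16/5)³/(6·16) = 2048/125 kN·m
Load 2 — applied couple M₀=-5 kN·m at a=8 m (b=L-a=8):
  M_2 = M₀x/L  [x≤a] = (-5)·(16/5)/16 = -1 kN·m
Load 3 — applied couple M₀=-2 kN·m at a=16/3 m (b=L-a=32/3):
  M_3 = M₀x/L  [x≤a] = (-2)·(16/5)/16 = -2/5 kN·m
Superposition: M = Σ M_i = 1873/125 kN·m ≈ 14.984000 kN·m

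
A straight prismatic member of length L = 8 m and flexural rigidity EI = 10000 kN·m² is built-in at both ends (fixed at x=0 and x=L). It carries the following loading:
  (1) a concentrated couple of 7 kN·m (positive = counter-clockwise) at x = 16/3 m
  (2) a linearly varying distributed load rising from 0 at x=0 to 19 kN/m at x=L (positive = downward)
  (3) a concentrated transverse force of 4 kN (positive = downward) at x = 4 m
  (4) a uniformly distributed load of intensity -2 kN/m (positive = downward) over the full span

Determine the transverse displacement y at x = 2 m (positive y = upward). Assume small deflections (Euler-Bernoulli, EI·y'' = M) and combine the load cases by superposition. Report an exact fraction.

Load 1 — applied couple M₀=7 kN·m at a=16/3 m (b=L-a=8/3):
  y_1 = (R_Ax³/6 - M_Ax²/2)/EI  [x≤a] with R_A=7/6, M_A=7/3 = ((7/6)·2³/6 - (7/3)·2²/2)/10000 = -7/22500 m
Load 2 — triangular load w₀=19 kN/m (0→w₀ over full span):
  y_2 = -w₀x²(L-x)²(x+2L)/(120LEI) = -19·2²·(8-2)²·(2+2·8)/(120·8·10000) = -513/100000 m
Load 3 — point force P=4 kN at a=4 m (b=L-a=4):
  y_3 = -Pb²x²(3aL-(3a+b)x)/(6L³EI)  [x≤a] = -4·4²·2²·(3·4·8-(3·4+4)·2)/(6·8³·10000) = -1/1875 m
Load 4 — uniform load w=-2 kN/m over full span:
  y_4 = -wx²(L-x)²/(24EI) = -(-2)·2²·(8-2)²/(24·10000) = 3/2500 m
Superposition: y = Σ y_i = -4297/900000 m ≈ -0.004774 m

y(2) = -4297/900000 m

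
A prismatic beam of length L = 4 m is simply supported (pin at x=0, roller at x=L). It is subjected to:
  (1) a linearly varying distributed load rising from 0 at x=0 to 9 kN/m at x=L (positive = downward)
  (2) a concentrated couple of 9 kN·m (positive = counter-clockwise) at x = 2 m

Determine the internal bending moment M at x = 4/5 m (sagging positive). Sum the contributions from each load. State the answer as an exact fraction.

M(4/5) = 801/125 kN·m

Load 1 — triangular load w₀=9 kN/m (0→w₀ over full span):
  M_1 = w₀Lx/6 - w₀x³/(6L) = 9·4·(4/5)/6 - 9·(4/5)³/(6·4) = 576/125 kN·m
Load 2 — applied couple M₀=9 kN·m at a=2 m (b=L-a=2):
  M_2 = M₀x/L  [x≤a] = 9·(4/5)/4 = 9/5 kN·m
Superposition: M = Σ M_i = 801/125 kN·m ≈ 6.408000 kN·m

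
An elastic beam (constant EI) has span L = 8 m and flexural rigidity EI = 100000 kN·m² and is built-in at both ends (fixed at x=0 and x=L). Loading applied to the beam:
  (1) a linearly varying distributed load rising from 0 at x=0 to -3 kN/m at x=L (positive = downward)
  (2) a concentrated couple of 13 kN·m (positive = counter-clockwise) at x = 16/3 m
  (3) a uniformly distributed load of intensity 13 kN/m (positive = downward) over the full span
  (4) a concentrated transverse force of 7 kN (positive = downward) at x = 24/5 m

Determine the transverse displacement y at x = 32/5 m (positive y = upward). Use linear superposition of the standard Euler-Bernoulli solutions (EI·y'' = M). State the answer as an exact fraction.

y(32/5) = -255596/439453125 m

Load 1 — triangular load w₀=-3 kN/m (0→w₀ over full span):
  y_1 = -w₀x²(L-x)²(x+2L)/(120LEI) = -(-3)·(32/5)²·(8-(32/5))²·((32/5)+2·8)/(120·8·100000) = 3584/48828125 m
Load 2 — applied couple M₀=13 kN·m at a=16/3 m (b=L-a=8/3):
  y_2 = (R_Ax³/6 - M_Ax²/2 - M₀(x-a)²/2)/EI  [x>a] with R_A=13/6, M_A=13/3 = ((13/6)·(32/5)³/6 - (13/3)·(32/5)²/2 - 13·((32/5)-(16/3))²/2)/100000 = -52/3515625 m
Load 3 — uniform load w=13 kN/m over full span:
  y_3 = -wx²(L-x)²/(24EI) = -13·(32/5)²·(8-(32/5))²/(24·100000) = -3328/5859375 m
Load 4 — point force P=7 kN at a=24/5 m (b=L-a=16/5):
  y_4 = -Pa²(L-x)²(3bL-(3b+a)(L-x))/(6L³EI)  [x>a] = -7·(24/5)²·(8-(32/5))²·(3·(16/5)·8-(3·(16/5)+(24/5))·(8-(32/5)))/(6·8³·100000) = -3528/48828125 m
Superposition: y = Σ y_i = -255596/439453125 m ≈ -0.000582 m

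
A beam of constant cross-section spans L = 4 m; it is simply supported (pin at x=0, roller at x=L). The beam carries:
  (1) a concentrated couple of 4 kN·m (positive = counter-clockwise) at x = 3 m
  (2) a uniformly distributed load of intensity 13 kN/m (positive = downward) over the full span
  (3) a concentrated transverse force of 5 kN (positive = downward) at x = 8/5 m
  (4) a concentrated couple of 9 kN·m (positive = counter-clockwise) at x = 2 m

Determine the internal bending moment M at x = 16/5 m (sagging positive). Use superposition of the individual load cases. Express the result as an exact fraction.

M(16/5) = 391/25 kN·m

Load 1 — applied couple M₀=4 kN·m at a=3 m (b=L-a=1):
  M_1 = M₀x/L - M₀  [x>a] = 4·(16/5)/4 - 4 = -4/5 kN·m
Load 2 — uniform load w=13 kN/m over full span:
  M_2 = wx(L-x)/2 = 13·(16/5)·(4-(16/5))/2 = 416/25 kN·m
Load 3 — point force P=5 kN at a=8/5 m (b=L-a=12/5):
  M_3 = Pa(L-x)/L  [x>a] = 5·(8/5)·(4-(16/5))/4 = 8/5 kN·m
Load 4 — applied couple M₀=9 kN·m at a=2 m (b=L-a=2):
  M_4 = M₀x/L - M₀  [x>a] = 9·(16/5)/4 - 9 = -9/5 kN·m
Superposition: M = Σ M_i = 391/25 kN·m ≈ 15.640000 kN·m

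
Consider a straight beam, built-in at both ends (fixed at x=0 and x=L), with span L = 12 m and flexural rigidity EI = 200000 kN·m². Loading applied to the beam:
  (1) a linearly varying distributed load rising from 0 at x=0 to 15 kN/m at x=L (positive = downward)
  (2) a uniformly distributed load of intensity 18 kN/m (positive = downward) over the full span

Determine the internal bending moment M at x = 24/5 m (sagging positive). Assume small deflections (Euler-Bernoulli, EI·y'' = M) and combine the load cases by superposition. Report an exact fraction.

Load 1 — triangular load w₀=15 kN/m (0→w₀ over full span):
  M_1 = 3w₀Lx/20 - w₀L²/30 - w₀x³/(6L) = 3·15·12·(24/5)/20 - 15·12²/30 - 15·(24/5)³/(6·12) = 864/25 kN·m
Load 2 — uniform load w=18 kN/m over full span:
  M_2 = wLx/2 - wL²/12 - wx²/2 = 18·12·(24/5)/2 - 18·12²/12 - 18·(24/5)²/2 = 2376/25 kN·m
Superposition: M = Σ M_i = 648/5 kN·m ≈ 129.600000 kN·m

M(24/5) = 648/5 kN·m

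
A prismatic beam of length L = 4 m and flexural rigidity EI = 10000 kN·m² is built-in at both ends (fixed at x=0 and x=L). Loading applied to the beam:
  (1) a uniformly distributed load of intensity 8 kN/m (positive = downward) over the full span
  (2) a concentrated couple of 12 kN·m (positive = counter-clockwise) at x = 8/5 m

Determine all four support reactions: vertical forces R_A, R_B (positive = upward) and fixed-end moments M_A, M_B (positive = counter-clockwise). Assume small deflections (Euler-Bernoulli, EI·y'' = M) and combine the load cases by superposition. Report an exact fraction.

Load 1 — uniform load w=8 kN/m over full span:
  R_A = wL/2 = 8·4/2 = 16 kN
  M_A = wL²/12 = 8·4²/12 = 32/3 kN·m
  R_B = wL/2 = 8·4/2 = 16 kN
  M_B = -wL²/12 = -8·4²/12 = -32/3 kN·m
Load 2 — applied couple M₀=12 kN·m at a=8/5 m (b=L-a=12/5):
  R_A = 6M₀ab/L³ = 6·12·(8/5)·(12/5)/4³ = 108/25 kN
  M_A = M₀b(2a-b)/L² = 12·(12/5)·(2·(8/5)-(12/5))/4² = 36/25 kN·m
  R_B = -6M₀ab/L³ = -6·12·(8/5)·(12/5)/4³ = -108/25 kN
  M_B = M₀a(2b-a)/L² = 12·(8/5)·(2·(12/5)-(8/5))/4² = 96/25 kN·m
Superposition: R_A = 508/25 kN, M_A = 908/75 kN·m, R_B = 292/25 kN, M_B = -512/75 kN·m

R_A = 508/25 kN, M_A = 908/75 kN·m, R_B = 292/25 kN, M_B = -512/75 kN·m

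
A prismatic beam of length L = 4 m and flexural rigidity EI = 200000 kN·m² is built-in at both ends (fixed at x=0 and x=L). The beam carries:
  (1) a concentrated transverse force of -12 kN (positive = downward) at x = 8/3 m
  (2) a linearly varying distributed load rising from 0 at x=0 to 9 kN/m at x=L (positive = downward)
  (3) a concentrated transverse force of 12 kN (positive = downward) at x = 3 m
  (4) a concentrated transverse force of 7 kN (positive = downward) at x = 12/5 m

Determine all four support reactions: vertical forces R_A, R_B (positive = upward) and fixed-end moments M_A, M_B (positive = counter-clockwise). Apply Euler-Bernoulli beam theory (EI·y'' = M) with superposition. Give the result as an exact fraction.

Load 1 — point force P=-12 kN at a=8/3 m (b=L-a=4/3):
  R_A = Pb²(3a+b)/L³ = (-12)·(4/3)²·(3·(8/3)+(4/3))/4³ = -28/9 kN
  M_A = Pab²/L² = (-12)·(8/3)·(4/3)²/4² = -32/9 kN·m
  R_B = Pa²(a+3b)/L³ = (-12)·(8/3)²·((8/3)+3·(4/3))/4³ = -80/9 kN
  M_B = -Pa²b/L² = -(-12)·(8/3)²·(4/3)/4² = 64/9 kN·m
Load 2 — triangular load w₀=9 kN/m (0→w₀ over full span):
  R_A = 3w₀L/20 = 3·9·4/20 = 27/5 kN
  M_A = w₀L²/30 = 9·4²/30 = 24/5 kN·m
  R_B = 7w₀L/20 = 7·9·4/20 = 63/5 kN
  M_B = -w₀L²/20 = -9·4²/20 = -36/5 kN·m
Load 3 — point force P=12 kN at a=3 m (b=L-a=1):
  R_A = Pb²(3a+b)/L³ = 12·1²·(3·3+1)/4³ = 15/8 kN
  M_A = Pab²/L² = 12·3·1²/4² = 9/4 kN·m
  R_B = Pa²(a+3b)/L³ = 12·3²·(3+3·1)/4³ = 81/8 kN
  M_B = -Pa²b/L² = -12·3²·1/4² = -27/4 kN·m
Load 4 — point force P=7 kN at a=12/5 m (b=L-a=8/5):
  R_A = Pb²(3a+b)/L³ = 7·(8/5)²·(3·(12/5)+(8/5))/4³ = 308/125 kN
  M_A = Pab²/L² = 7·(12/5)·(8/5)²/4² = 336/125 kN·m
  R_B = Pa²(a+3b)/L³ = 7·(12/5)²·((12/5)+3·(8/5))/4³ = 567/125 kN
  M_B = -Pa²b/L² = -7·(12/5)²·(8/5)/4² = -504/125 kN·m
Superposition: R_A = 59651/9000 kN, M_A = 27821/4500 kN·m, R_B = 165349/9000 kN, M_B = -48919/4500 kN·m

R_A = 59651/9000 kN, M_A = 27821/4500 kN·m, R_B = 165349/9000 kN, M_B = -48919/4500 kN·m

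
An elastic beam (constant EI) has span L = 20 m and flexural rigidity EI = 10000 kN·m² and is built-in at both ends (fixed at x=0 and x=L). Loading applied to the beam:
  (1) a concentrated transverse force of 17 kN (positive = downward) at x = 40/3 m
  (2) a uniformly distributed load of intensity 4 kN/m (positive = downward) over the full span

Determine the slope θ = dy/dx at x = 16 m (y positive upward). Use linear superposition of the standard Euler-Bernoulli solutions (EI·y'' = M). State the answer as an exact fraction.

Load 1 — point force P=17 kN at a=40/3 m (b=L-a=20/3):
  θ_1 = Pa²(L-x)(2bL-(3b+a)(L-x))/(2L³EI)  [x>a] = 17·(40/3)²·(20-16)·(2·(20/3)·20-(3·(20/3)+(40/3))·(20-16))/(2·20³·10000) = 34/3375 rad
Load 2 — uniform load w=4 kN/m over full span:
  θ_2 = -wx(L-x)(L-2x)/(12EI) = -4·16·(20-16)·(20-2·16)/(12·10000) = 16/625 rad
Superposition: θ = Σ θ_i = 602/16875 rad ≈ 0.035674 rad

θ(16) = 602/16875 rad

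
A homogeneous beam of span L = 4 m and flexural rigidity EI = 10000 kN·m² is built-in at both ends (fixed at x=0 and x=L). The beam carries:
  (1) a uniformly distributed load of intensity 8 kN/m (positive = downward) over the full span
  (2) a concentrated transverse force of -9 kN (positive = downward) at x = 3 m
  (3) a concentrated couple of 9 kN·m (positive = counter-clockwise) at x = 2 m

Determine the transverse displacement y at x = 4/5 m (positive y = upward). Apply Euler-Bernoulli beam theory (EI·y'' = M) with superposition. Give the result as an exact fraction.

y(4/5) = -8237/37500000 m

Load 1 — uniform load w=8 kN/m over full span:
  y_1 = -wx²(L-x)²/(24EI) = -8·(4/5)²·(4-(4/5))²/(24·10000) = -256/1171875 m
Load 2 — point force P=-9 kN at a=3 m (b=L-a=1):
  y_2 = -Pb²x²(3aL-(3a+b)x)/(6L³EI)  [x≤a] = -(-9)·1²·(4/5)²·(3·3·4-(3·3+1)·(4/5))/(6·4³·10000) = 21/500000 m
Load 3 — applied couple M₀=9 kN·m at a=2 m (b=L-a=2):
  y_3 = (R_Ax³/6 - M_Ax²/2)/EI  [x≤a] with R_A=27/8, M_A=9/4 = ((27/8)·(4/5)³/6 - (9/4)·(4/5)²/2)/10000 = -27/625000 m
Superposition: y = Σ y_i = -8237/37500000 m ≈ -0.000220 m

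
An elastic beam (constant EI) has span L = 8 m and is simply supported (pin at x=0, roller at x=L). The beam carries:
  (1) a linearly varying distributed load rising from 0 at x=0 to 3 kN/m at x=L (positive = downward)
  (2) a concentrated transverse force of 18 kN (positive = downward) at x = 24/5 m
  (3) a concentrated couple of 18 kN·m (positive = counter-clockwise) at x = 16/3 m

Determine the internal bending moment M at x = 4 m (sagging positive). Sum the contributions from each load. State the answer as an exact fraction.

Load 1 — triangular load w₀=3 kN/m (0→w₀ over full span):
  M_1 = w₀Lx/6 - w₀x³/(6L) = 3·8·4/6 - 3·4³/(6·8) = 12 kN·m
Load 2 — point force P=18 kN at a=24/5 m (b=L-a=16/5):
  M_2 = Pbx/L  [x≤a] = 18·(16/5)·4/8 = 144/5 kN·m
Load 3 — applied couple M₀=18 kN·m at a=16/3 m (b=L-a=8/3):
  M_3 = M₀x/L  [x≤a] = 18·4/8 = 9 kN·m
Superposition: M = Σ M_i = 249/5 kN·m ≈ 49.800000 kN·m

M(4) = 249/5 kN·m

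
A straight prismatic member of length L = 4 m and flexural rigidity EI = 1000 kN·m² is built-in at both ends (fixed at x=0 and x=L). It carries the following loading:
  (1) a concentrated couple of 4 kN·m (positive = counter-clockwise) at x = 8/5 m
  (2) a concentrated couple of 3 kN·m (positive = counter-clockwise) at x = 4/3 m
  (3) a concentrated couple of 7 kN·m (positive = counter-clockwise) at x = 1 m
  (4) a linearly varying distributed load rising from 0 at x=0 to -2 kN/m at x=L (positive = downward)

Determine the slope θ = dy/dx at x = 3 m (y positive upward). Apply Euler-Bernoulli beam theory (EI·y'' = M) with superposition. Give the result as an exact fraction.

θ(3) = -4441/1600000 rad

Load 1 — applied couple M₀=4 kN·m at a=8/5 m (b=L-a=12/5):
  θ_1 = (R_Ax²/2 - M_Ax - M₀(x-a))/EI  [x>a] with R_A=36/25, M_A=12/25 = ((36/25)·3²/2 - (12/25)·3 - 4·(3-(8/5)))/1000 = -7/12500 rad
Load 2 — applied couple M₀=3 kN·m at a=4/3 m (b=L-a=8/3):
  θ_2 = (R_Ax²/2 - M_Ax - M₀(x-a))/EI  [x>a] with R_A=1, M_A=0 = (1·3²/2 - 0·3 - 3·(3-(4/3)))/1000 = -1/2000 rad
Load 3 — applied couple M₀=7 kN·m at a=1 m (b=L-a=3):
  θ_3 = (R_Ax²/2 - M_Ax - M₀(x-a))/EI  [x>a] with R_A=63/32, M_A=-21/16 = ((63/32)·3²/2 - (-21/16)·3 - 7·(3-1))/1000 = -77/64000 rad
Load 4 — triangular load w₀=-2 kN/m (0→w₀ over full span):
  θ_4 = -w₀(2x(L-x)(L-2x)(x+2L)+x²(L-x)²)/(120LEI) = -(-2)·(2·3·(4-3)·(4-2·3)·(3+2·4)+3²·(4-3)²)/(120·4·1000) = -41/80000 rad
Superposition: θ = Σ θ_i = -4441/1600000 rad ≈ -0.002776 rad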